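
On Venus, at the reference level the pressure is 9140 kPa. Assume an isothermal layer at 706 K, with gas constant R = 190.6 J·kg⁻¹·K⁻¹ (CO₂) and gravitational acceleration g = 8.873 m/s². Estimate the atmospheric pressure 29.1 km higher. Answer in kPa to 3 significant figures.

Scale height: H = RT/g = 190.6 × 706 / 8.873 = 15166 m.
Barometric formula: P = P₀ exp(−z/H).
z/H = 29100/15166 = 1.9188; exp(−1.9188) = 0.14678.
P = 9140 × 0.14678 = 1341.6 kPa.

P ≈ 1340 kPa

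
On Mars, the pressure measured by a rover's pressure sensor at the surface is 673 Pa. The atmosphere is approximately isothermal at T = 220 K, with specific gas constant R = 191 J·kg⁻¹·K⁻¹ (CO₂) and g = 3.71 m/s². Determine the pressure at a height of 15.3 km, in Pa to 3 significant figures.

P ≈ 174 Pa

Scale height: H = RT/g = 191 × 220 / 3.71 = 11326 m.
Barometric formula: P = P₀ exp(−z/H).
z/H = 15300/11326 = 1.3509; exp(−1.3509) = 0.25901.
P = 673 × 0.25901 = 174.31 Pa.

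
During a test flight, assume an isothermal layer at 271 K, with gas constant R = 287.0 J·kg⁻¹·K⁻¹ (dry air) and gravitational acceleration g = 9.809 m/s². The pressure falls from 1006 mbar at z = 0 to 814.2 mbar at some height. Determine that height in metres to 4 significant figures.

z ≈ 1677 m

Scale height: H = RT/g = 287.0 × 271 / 9.809 = 7929.1 m.
Invert the barometric formula: z = H ln(P₀/P).
P₀/P = 1006/814.2 = 1.2356; ln(1.2356) = 0.21156.
z = 7929.1 × 0.21156 = 1677.5 m.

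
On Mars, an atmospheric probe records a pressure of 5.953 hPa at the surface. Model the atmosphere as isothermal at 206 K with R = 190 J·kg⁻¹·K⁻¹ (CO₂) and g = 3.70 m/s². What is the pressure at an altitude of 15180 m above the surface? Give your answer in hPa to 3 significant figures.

P ≈ 1.42 hPa

Scale height: H = RT/g = 190 × 206 / 3.70 = 10578 m.
Barometric formula: P = P₀ exp(−z/H).
z/H = 15180/10578 = 1.4351; exp(−1.4351) = 0.23809.
P = 5.953 × 0.23809 = 1.4173 hPa.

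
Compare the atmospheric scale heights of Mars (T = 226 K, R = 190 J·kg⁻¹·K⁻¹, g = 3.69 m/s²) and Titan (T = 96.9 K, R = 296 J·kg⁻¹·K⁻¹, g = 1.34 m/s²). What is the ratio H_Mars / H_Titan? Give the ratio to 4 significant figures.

H_Mars/H_Titan ≈ 0.5437

H = RT/g for each body.
H_Mars = 190 × 226 / 3.69 = 11637 m.
H_Titan = 296 × 96.9 / 1.34 = 21405 m.
H_Mars/H_Titan = 11637/21405 = 0.54366.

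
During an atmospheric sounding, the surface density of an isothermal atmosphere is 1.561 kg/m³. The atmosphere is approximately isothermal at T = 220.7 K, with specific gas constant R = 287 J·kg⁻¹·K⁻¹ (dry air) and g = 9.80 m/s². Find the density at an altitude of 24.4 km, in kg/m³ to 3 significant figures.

Scale height: H = RT/g = 287 × 220.7 / 9.80 = 6463.4 m.
In an isothermal atmosphere, density decays like pressure: ρ = ρ₀ exp(−z/H).
z/H = 24400/6463.4 = 3.7751; exp(−3.7751) = 0.022935.
ρ = 1.561 × 0.022935 = 0.035802 kg/m³.

ρ ≈ 0.0358 kg/m³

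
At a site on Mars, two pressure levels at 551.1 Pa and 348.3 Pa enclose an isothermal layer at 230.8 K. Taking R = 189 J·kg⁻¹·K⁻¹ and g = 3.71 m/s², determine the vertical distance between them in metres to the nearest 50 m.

Hypsometric equation: Δz = (R T̄/g) ln(P₁/P₂).
R T̄/g = 189 × 230.8 / 3.71 = 11758 m.
ln(551.1/348.3) = ln(1.5823) = 0.45888.
Δz = 11758 × 0.45888 = 5395.5 m.

Δz ≈ 5400 m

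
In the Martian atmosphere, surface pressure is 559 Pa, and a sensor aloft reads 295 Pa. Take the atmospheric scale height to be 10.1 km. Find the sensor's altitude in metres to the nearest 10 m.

z ≈ 6460 m

Invert the barometric formula: z = H ln(P₀/P).
P₀/P = 559/295 = 1.8949; ln(1.8949) = 0.63917.
z = 10100 × 0.63917 = 6455.6 m.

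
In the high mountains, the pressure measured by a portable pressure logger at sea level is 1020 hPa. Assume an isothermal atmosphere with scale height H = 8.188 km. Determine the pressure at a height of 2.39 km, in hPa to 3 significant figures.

Barometric formula: P = P₀ exp(−z/H).
z/H = 2390.0/8188.0 = 0.29189; exp(−0.29189) = 0.74685.
P = 1020 × 0.74685 = 761.79 hPa.

P ≈ 762 hPa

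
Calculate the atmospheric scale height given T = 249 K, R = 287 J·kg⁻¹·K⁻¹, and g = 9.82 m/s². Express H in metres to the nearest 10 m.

The scale height of an isothermal atmosphere is H = RT/g.
H = 287 × 249 / 9.82 = 71463/9.82 = 7277.3 m.

H ≈ 7280 m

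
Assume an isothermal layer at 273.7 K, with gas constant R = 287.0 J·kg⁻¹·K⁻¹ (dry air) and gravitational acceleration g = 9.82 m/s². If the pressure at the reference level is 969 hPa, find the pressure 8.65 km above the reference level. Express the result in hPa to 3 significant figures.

Scale height: H = RT/g = 287.0 × 273.7 / 9.82 = 7999.2 m.
Barometric formula: P = P₀ exp(−z/H).
z/H = 8650.0/7999.2 = 1.0814; exp(−1.0814) = 0.33912.
P = 969 × 0.33912 = 328.61 hPa.

P ≈ 329 hPa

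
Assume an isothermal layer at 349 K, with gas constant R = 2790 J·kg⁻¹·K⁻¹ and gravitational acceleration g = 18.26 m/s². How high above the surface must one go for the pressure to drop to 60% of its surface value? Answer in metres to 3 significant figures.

z ≈ 27200 m

Scale height: H = RT/g = 2790 × 349 / 18.26 = 53325 m.
Set P/P₀ = exp(−z/H) = 0.6, so z = −H ln(0.6).
−ln(0.6) = 0.51083; z = 53325 × 0.51083 = 27240 m.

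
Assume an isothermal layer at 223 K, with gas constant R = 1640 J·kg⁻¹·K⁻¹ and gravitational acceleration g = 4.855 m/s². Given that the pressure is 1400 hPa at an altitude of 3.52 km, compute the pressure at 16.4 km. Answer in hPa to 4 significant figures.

Scale height: H = RT/g = 1640 × 223 / 4.855 = 75329 m.
Between two levels, P₂ = P₁ exp(−Δz/H) with Δz = z₂ − z₁.
Δz = 16400 − 3520.0 = 12880 m; Δz/H = 12880/75329 = 0.17098.
P₂ = 1400 × exp(−0.17098) = 1400 × 0.84284 = 1180.0 hPa.

P ≈ 1180 hPa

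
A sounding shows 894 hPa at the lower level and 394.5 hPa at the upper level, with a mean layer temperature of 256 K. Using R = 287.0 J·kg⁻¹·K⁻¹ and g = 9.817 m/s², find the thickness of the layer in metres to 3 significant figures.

Δz ≈ 6120 m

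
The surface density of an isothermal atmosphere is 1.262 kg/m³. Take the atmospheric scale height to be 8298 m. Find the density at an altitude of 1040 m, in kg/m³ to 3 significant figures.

In an isothermal atmosphere, density decays like pressure: ρ = ρ₀ exp(−z/H).
z/H = 1040.0/8298.0 = 0.12533; exp(−0.12533) = 0.88221.
ρ = 1.262 × 0.88221 = 1.1133 kg/m³.

ρ ≈ 1.11 kg/m³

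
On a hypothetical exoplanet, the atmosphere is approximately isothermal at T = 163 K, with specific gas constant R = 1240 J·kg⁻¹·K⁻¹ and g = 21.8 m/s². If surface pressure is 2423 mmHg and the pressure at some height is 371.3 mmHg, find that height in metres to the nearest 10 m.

Scale height: H = RT/g = 1240 × 163 / 21.8 = 9271.6 m.
Invert the barometric formula: z = H ln(P₀/P).
P₀/P = 2423/371.3 = 6.5257; ln(6.5257) = 1.8757.
z = 9271.6 × 1.8757 = 17391 m.

z ≈ 17390 m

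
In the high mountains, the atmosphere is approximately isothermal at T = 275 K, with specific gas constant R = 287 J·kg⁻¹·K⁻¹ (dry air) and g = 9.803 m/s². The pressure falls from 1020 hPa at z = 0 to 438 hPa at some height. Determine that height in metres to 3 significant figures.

z ≈ 6810 m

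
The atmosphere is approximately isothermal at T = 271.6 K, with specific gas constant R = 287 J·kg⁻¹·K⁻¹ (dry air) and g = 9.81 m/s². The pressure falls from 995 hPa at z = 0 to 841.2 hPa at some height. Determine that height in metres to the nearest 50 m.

z ≈ 1350 m

Scale height: H = RT/g = 287 × 271.6 / 9.81 = 7945.9 m.
Invert the barometric formula: z = H ln(P₀/P).
P₀/P = 995/841.2 = 1.1828; ln(1.1828) = 0.16788.
z = 7945.9 × 0.16788 = 1334.0 m.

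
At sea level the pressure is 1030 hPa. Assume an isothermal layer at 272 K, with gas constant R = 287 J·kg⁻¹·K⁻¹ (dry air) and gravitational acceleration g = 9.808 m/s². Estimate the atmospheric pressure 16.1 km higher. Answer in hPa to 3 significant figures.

Scale height: H = RT/g = 287 × 272 / 9.808 = 7959.2 m.
Barometric formula: P = P₀ exp(−z/H).
z/H = 16100/7959.2 = 2.0228; exp(−2.0228) = 0.13228.
P = 1030 × 0.13228 = 136.25 hPa.

P ≈ 136 hPa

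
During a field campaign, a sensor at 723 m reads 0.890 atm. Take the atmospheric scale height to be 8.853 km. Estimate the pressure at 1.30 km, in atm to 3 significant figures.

Between two levels, P₂ = P₁ exp(−Δz/H) with Δz = z₂ − z₁.
Δz = 1300.0 − 723.00 = 577.00 m; Δz/H = 577.00/8853.0 = 0.065176.
P₂ = 0.890 × exp(−0.065176) = 0.890 × 0.93690 = 0.83384 atm.

P ≈ 0.834 atm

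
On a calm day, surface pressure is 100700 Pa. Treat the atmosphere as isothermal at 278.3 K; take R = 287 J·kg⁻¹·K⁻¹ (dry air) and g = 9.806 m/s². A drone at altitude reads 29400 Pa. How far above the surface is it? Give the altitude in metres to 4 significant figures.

Scale height: H = RT/g = 287 × 278.3 / 9.806 = 8145.2 m.
Invert the barometric formula: z = H ln(P₀/P).
P₀/P = 100700/29400 = 3.4252; ln(3.4252) = 1.2312.
z = 8145.2 × 1.2312 = 10028 m.

z ≈ 10030 m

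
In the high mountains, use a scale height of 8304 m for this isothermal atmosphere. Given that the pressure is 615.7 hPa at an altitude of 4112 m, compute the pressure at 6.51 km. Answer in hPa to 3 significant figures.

P ≈ 461 hPa

Between two levels, P₂ = P₁ exp(−Δz/H) with Δz = z₂ − z₁.
Δz = 6510.0 − 4112.0 = 2398.0 m; Δz/H = 2398.0/8304.0 = 0.28878.
P₂ = 615.7 × exp(−0.28878) = 615.7 × 0.74918 = 461.27 hPa.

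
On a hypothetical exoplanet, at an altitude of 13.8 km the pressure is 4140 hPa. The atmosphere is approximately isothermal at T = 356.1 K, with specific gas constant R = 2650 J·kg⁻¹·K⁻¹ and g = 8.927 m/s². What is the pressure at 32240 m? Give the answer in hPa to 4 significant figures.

P ≈ 3477 hPa

Scale height: H = RT/g = 2650 × 356.1 / 8.927 = 105710 m.
Between two levels, P₂ = P₁ exp(−Δz/H) with Δz = z₂ − z₁.
Δz = 32240 − 13800 = 18440 m; Δz/H = 18440/105710 = 0.17444.
P₂ = 4140 × exp(−0.17444) = 4140 × 0.83993 = 3477.3 hPa.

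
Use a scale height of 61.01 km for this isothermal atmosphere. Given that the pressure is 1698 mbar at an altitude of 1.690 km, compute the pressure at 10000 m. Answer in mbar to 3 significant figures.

P ≈ 1480 mbar

Between two levels, P₂ = P₁ exp(−Δz/H) with Δz = z₂ − z₁.
Δz = 10000 − 1690.0 = 8310.0 m; Δz/H = 8310.0/61010 = 0.13621.
P₂ = 1698 × exp(−0.13621) = 1698 × 0.87266 = 1481.8 mbar.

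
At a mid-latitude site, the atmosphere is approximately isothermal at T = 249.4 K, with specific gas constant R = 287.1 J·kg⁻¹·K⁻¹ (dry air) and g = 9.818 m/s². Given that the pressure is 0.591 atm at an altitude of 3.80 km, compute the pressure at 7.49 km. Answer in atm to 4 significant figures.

P ≈ 0.3563 atm

Scale height: H = RT/g = 287.1 × 249.4 / 9.818 = 7293.0 m.
Between two levels, P₂ = P₁ exp(−Δz/H) with Δz = z₂ − z₁.
Δz = 7490.0 − 3800.0 = 3690.0 m; Δz/H = 3690.0/7293.0 = 0.50596.
P₂ = 0.591 × exp(−0.50596) = 0.591 × 0.60293 = 0.35633 atm.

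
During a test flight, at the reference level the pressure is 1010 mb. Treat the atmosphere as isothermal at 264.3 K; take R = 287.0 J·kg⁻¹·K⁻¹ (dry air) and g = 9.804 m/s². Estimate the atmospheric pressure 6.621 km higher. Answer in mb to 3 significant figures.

P ≈ 429 mb

Scale height: H = RT/g = 287.0 × 264.3 / 9.804 = 7737.1 m.
Barometric formula: P = P₀ exp(−z/H).
z/H = 6621.0/7737.1 = 0.85575; exp(−0.85575) = 0.42496.
P = 1010 × 0.42496 = 429.21 mb.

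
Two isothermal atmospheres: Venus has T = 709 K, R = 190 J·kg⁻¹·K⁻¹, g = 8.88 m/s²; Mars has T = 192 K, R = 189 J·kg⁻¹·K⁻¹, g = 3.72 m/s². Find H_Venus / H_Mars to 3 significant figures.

H = RT/g for each body.
H_Venus = 190 × 709 / 8.88 = 15170 m.
H_Mars = 189 × 192 / 3.72 = 9754.8 m.
H_Venus/H_Mars = 15170/9754.8 = 1.5551.

H_Venus/H_Mars ≈ 1.56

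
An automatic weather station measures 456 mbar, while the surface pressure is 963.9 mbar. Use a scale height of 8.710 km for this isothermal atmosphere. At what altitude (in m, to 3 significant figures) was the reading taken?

z ≈ 6520 m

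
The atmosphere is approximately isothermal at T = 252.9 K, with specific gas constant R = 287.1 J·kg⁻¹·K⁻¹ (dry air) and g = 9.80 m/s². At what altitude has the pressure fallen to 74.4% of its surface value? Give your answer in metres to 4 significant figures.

Scale height: H = RT/g = 287.1 × 252.9 / 9.80 = 7408.9 m.
Set P/P₀ = exp(−z/H) = 0.744, so z = −H ln(0.744).
−ln(0.744) = 0.29571; z = 7408.9 × 0.29571 = 2190.9 m.

z ≈ 2191 m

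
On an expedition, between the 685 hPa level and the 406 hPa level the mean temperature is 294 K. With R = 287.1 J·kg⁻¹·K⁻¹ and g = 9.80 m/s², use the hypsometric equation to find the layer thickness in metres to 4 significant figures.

Hypsometric equation: Δz = (R T̄/g) ln(P₁/P₂).
R T̄/g = 287.1 × 294 / 9.80 = 8613.0 m.
ln(685/406) = ln(1.6872) = 0.52307.
Δz = 8613.0 × 0.52307 = 4505.2 m.

Δz ≈ 4505 m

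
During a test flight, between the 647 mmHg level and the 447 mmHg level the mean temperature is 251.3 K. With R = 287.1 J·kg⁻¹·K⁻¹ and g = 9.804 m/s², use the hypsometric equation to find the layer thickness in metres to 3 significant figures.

Hypsometric equation: Δz = (R T̄/g) ln(P₁/P₂).
R T̄/g = 287.1 × 251.3 / 9.804 = 7359.1 m.
ln(647/447) = ln(1.4474) = 0.36977.
Δz = 7359.1 × 0.36977 = 2721.2 m.

Δz ≈ 2720 m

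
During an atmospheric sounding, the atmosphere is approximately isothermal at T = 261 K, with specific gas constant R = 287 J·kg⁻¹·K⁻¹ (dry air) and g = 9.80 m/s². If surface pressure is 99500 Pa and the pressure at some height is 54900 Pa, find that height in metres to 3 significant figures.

Scale height: H = RT/g = 287 × 261 / 9.80 = 7643.6 m.
Invert the barometric formula: z = H ln(P₀/P).
P₀/P = 99500/54900 = 1.8124; ln(1.8124) = 0.59465.
z = 7643.6 × 0.59465 = 4545.3 m.

z ≈ 4550 m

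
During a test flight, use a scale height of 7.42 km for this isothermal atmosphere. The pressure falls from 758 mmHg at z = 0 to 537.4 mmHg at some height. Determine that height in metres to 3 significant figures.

Invert the barometric formula: z = H ln(P₀/P).
P₀/P = 758/537.4 = 1.4105; ln(1.4105) = 0.34394.
z = 7420.0 × 0.34394 = 2552.0 m.

z ≈ 2550 m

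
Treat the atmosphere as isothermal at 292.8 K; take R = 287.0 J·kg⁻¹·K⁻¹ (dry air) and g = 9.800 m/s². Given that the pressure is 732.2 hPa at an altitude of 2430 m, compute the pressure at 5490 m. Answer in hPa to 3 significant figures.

Scale height: H = RT/g = 287.0 × 292.8 / 9.800 = 8574.9 m.
Between two levels, P₂ = P₁ exp(−Δz/H) with Δz = z₂ − z₁.
Δz = 5490.0 − 2430.0 = 3060.0 m; Δz/H = 3060.0/8574.9 = 0.35686.
P₂ = 732.2 × exp(−0.35686) = 732.2 × 0.69987 = 512.44 hPa.

P ≈ 512 hPa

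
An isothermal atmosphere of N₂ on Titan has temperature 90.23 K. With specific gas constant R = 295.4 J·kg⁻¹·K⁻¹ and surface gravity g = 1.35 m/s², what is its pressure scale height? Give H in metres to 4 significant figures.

The scale height of an isothermal atmosphere is H = RT/g.
H = 295.4 × 90.23 / 1.35 = 26654/1.35 = 19744 m.

H ≈ 19740 m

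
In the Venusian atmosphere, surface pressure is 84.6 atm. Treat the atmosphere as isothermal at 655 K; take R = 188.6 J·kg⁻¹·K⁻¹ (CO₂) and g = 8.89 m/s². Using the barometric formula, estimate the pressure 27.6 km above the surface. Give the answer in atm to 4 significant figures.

P ≈ 11.61 atm

Scale height: H = RT/g = 188.6 × 655 / 8.89 = 13896 m.
Barometric formula: P = P₀ exp(−z/H).
z/H = 27600/13896 = 1.9862; exp(−1.9862) = 0.13722.
P = 84.6 × 0.13722 = 11.609 atm.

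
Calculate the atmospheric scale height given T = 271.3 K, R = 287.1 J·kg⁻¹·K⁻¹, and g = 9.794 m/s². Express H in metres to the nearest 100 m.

The scale height of an isothermal atmosphere is H = RT/g.
H = 287.1 × 271.3 / 9.794 = 77890/9.794 = 7952.8 m.

H ≈ 8000 m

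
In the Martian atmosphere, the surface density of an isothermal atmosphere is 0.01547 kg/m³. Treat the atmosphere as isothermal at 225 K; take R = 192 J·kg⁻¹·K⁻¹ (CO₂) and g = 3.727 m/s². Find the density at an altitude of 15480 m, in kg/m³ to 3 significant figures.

Scale height: H = RT/g = 192 × 225 / 3.727 = 11591 m.
In an isothermal atmosphere, density decays like pressure: ρ = ρ₀ exp(−z/H).
z/H = 15480/11591 = 1.3355; exp(−1.3355) = 0.26303.
ρ = 0.01547 × 0.26303 = 0.0040691 kg/m³.

ρ ≈ 0.00407 kg/m³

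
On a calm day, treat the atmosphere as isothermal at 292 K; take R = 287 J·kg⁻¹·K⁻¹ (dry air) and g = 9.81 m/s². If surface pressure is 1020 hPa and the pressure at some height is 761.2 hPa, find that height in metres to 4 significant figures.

Scale height: H = RT/g = 287 × 292 / 9.81 = 8542.7 m.
Invert the barometric formula: z = H ln(P₀/P).
P₀/P = 1020/761.2 = 1.3400; ln(1.3400) = 0.29267.
z = 8542.7 × 0.29267 = 2500.2 m.

z ≈ 2500 m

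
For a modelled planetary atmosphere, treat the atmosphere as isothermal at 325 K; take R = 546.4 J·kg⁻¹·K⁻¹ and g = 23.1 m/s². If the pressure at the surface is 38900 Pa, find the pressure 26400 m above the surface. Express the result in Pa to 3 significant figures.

P ≈ 1250 Pa

Scale height: H = RT/g = 546.4 × 325 / 23.1 = 7687.4 m.
Barometric formula: P = P₀ exp(−z/H).
z/H = 26400/7687.4 = 3.4342; exp(−3.4342) = 0.032251.
P = 38900 × 0.032251 = 1254.6 Pa.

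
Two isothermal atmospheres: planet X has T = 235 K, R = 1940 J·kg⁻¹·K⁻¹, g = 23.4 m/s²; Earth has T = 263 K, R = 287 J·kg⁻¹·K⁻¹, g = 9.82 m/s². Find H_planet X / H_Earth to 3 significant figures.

H_planet X/H_Earth ≈ 2.53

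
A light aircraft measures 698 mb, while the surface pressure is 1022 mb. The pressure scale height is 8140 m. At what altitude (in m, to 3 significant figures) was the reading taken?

Invert the barometric formula: z = H ln(P₀/P).
P₀/P = 1022/698 = 1.4642; ln(1.4642) = 0.38131.
z = 8140.0 × 0.38131 = 3103.9 m.

z ≈ 3100 m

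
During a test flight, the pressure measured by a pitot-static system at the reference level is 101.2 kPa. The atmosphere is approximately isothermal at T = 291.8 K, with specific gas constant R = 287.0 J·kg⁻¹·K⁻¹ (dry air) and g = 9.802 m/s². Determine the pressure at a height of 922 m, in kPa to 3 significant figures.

Scale height: H = RT/g = 287.0 × 291.8 / 9.802 = 8543.8 m.
Barometric formula: P = P₀ exp(−z/H).
z/H = 922.00/8543.8 = 0.10791; exp(−0.10791) = 0.89771.
P = 101.2 × 0.89771 = 90.848 kPa.

P ≈ 90.8 kPa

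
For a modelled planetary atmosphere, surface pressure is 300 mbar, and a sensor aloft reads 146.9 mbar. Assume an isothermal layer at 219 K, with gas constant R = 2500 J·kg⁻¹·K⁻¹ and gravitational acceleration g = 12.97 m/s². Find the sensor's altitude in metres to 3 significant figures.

z ≈ 30100 m

Scale height: H = RT/g = 2500 × 219 / 12.97 = 42213 m.
Invert the barometric formula: z = H ln(P₀/P).
P₀/P = 300/146.9 = 2.0422; ln(2.0422) = 0.71403.
z = 42213 × 0.71403 = 30141 m.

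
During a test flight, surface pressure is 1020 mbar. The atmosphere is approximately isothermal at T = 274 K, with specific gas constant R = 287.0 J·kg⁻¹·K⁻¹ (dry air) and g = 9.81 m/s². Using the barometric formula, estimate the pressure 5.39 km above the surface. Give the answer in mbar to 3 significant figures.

Scale height: H = RT/g = 287.0 × 274 / 9.81 = 8016.1 m.
Barometric formula: P = P₀ exp(−z/H).
z/H = 5390.0/8016.1 = 0.67240; exp(−0.67240) = 0.51048.
P = 1020 × 0.51048 = 520.69 mbar.

P ≈ 521 mbar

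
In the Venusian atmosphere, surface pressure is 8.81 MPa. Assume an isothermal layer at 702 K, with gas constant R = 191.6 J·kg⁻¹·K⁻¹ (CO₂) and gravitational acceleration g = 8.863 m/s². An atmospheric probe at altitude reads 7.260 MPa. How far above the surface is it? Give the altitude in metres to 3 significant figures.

z ≈ 2940 m

Scale height: H = RT/g = 191.6 × 702 / 8.863 = 15176 m.
Invert the barometric formula: z = H ln(P₀/P).
P₀/P = 8.81/7.260 = 1.2135; ln(1.2135) = 0.19351.
z = 15176 × 0.19351 = 2936.7 m.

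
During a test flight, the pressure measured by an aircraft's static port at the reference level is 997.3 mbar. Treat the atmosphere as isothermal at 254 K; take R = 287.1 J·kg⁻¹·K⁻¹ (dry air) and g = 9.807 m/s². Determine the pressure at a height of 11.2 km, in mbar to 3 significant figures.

P ≈ 221 mbar

Scale height: H = RT/g = 287.1 × 254 / 9.807 = 7435.9 m.
Barometric formula: P = P₀ exp(−z/H).
z/H = 11200/7435.9 = 1.5062; exp(−1.5062) = 0.22175.
P = 997.3 × 0.22175 = 221.15 mbar.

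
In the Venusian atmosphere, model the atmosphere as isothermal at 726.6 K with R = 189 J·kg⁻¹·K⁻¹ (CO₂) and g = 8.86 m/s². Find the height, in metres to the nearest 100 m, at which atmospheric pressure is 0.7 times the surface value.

Scale height: H = RT/g = 189 × 726.6 / 8.86 = 15500 m.
Set P/P₀ = exp(−z/H) = 0.7, so z = −H ln(0.7).
−ln(0.7) = 0.35667; z = 15500 × 0.35667 = 5528.4 m.

z ≈ 5500 m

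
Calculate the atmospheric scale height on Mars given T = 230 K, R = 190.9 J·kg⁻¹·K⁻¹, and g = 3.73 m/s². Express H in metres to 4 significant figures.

The scale height of an isothermal atmosphere is H = RT/g.
H = 190.9 × 230 / 3.73 = 43907/3.73 = 11771 m.

H ≈ 11770 m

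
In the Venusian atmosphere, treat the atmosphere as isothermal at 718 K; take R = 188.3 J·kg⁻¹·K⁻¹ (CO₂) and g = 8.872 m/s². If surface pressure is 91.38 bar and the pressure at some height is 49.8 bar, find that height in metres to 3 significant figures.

Scale height: H = RT/g = 188.3 × 718 / 8.872 = 15239 m.
Invert the barometric formula: z = H ln(P₀/P).
P₀/P = 91.38/49.8 = 1.8349; ln(1.8349) = 0.60699.
z = 15239 × 0.60699 = 9249.9 m.

z ≈ 9250 m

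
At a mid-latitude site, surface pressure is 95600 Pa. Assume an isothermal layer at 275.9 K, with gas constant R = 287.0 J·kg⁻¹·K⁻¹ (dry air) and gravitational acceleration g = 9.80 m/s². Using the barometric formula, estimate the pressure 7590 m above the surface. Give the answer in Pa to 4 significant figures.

Scale height: H = RT/g = 287.0 × 275.9 / 9.80 = 8079.9 m.
Barometric formula: P = P₀ exp(−z/H).
z/H = 7590.0/8079.9 = 0.93937; exp(−0.93937) = 0.39087.
P = 95600 × 0.39087 = 37367 Pa.

P ≈ 37370 Pa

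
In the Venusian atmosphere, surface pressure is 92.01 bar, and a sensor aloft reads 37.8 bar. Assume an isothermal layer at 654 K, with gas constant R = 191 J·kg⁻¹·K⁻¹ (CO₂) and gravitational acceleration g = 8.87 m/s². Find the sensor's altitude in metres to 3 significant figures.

Scale height: H = RT/g = 191 × 654 / 8.87 = 14083 m.
Invert the barometric formula: z = H ln(P₀/P).
P₀/P = 92.01/37.8 = 2.4341; ln(2.4341) = 0.88958.
z = 14083 × 0.88958 = 12528 m.

z ≈ 12500 m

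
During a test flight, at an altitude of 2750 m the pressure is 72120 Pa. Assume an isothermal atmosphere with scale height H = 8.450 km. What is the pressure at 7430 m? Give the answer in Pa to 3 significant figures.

P ≈ 41400 Pa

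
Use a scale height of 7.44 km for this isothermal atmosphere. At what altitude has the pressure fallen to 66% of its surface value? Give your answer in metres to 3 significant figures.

Set P/P₀ = exp(−z/H) = 0.66, so z = −H ln(0.66).
−ln(0.66) = 0.41552; z = 7440.0 × 0.41552 = 3091.5 m.

z ≈ 3090 m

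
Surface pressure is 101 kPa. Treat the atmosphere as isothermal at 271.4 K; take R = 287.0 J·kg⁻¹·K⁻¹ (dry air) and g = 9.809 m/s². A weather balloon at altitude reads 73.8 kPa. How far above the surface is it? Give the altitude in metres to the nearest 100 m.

z ≈ 2500 m

Scale height: H = RT/g = 287.0 × 271.4 / 9.809 = 7940.9 m.
Invert the barometric formula: z = H ln(P₀/P).
P₀/P = 101/73.8 = 1.3686; ln(1.3686) = 0.31379.
z = 7940.9 × 0.31379 = 2491.8 m.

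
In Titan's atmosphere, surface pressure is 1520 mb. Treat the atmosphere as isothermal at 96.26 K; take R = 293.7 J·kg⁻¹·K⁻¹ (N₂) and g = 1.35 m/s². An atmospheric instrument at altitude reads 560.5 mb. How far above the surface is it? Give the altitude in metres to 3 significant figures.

z ≈ 20900 m

Scale height: H = RT/g = 293.7 × 96.26 / 1.35 = 20942 m.
Invert the barometric formula: z = H ln(P₀/P).
P₀/P = 1520/560.5 = 2.7119; ln(2.7119) = 0.99765.
z = 20942 × 0.99765 = 20893 m.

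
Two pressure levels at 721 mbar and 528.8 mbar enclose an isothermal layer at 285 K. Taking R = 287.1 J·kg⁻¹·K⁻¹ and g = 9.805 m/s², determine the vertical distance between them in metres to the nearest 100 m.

Hypsometric equation: Δz = (R T̄/g) ln(P₁/P₂).
R T̄/g = 287.1 × 285 / 9.805 = 8345.1 m.
ln(721/528.8) = ln(1.3635) = 0.31005.
Δz = 8345.1 × 0.31005 = 2587.4 m.

Δz ≈ 2600 m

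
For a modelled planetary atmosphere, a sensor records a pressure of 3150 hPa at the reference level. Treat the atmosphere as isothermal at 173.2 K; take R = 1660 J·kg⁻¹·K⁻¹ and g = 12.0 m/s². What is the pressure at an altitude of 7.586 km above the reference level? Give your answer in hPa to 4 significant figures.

Scale height: H = RT/g = 1660 × 173.2 / 12.0 = 23959 m.
Barometric formula: P = P₀ exp(−z/H).
z/H = 7586.0/23959 = 0.31662; exp(−0.31662) = 0.72861.
P = 3150 × 0.72861 = 2295.1 hPa.

P ≈ 2295 hPa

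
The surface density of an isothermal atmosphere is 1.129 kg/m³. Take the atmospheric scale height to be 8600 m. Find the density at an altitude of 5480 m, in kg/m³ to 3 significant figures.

In an isothermal atmosphere, density decays like pressure: ρ = ρ₀ exp(−z/H).
z/H = 5480.0/8600.0 = 0.63721; exp(−0.63721) = 0.52877.
ρ = 1.129 × 0.52877 = 0.59698 kg/m³.

ρ ≈ 0.597 kg/m³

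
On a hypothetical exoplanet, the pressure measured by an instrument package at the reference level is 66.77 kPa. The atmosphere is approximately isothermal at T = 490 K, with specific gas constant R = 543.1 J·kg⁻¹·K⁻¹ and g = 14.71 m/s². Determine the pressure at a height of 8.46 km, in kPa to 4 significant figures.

P ≈ 41.83 kPa

Scale height: H = RT/g = 543.1 × 490 / 14.71 = 18091 m.
Barometric formula: P = P₀ exp(−z/H).
z/H = 8460.0/18091 = 0.46764; exp(−0.46764) = 0.62648.
P = 66.77 × 0.62648 = 41.830 kPa.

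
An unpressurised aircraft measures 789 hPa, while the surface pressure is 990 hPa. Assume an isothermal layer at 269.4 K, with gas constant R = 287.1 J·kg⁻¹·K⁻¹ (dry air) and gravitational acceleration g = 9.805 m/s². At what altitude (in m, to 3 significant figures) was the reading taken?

z ≈ 1790 m

Scale height: H = RT/g = 287.1 × 269.4 / 9.805 = 7888.3 m.
Invert the barometric formula: z = H ln(P₀/P).
P₀/P = 990/789 = 1.2548; ln(1.2548) = 0.22698.
z = 7888.3 × 0.22698 = 1790.5 m.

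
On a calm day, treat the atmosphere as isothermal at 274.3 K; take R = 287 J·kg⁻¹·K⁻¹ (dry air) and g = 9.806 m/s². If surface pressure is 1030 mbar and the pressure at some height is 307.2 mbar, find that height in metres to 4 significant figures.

Scale height: H = RT/g = 287 × 274.3 / 9.806 = 8028.2 m.
Invert the barometric formula: z = H ln(P₀/P).
P₀/P = 1030/307.2 = 3.3529; ln(3.3529) = 1.2098.
z = 8028.2 × 1.2098 = 9712.5 m.

z ≈ 9713 m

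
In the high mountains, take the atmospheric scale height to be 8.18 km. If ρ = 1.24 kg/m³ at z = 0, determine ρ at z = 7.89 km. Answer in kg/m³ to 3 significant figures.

In an isothermal atmosphere, density decays like pressure: ρ = ρ₀ exp(−z/H).
z/H = 7890.0/8180.0 = 0.96455; exp(−0.96455) = 0.38115.
ρ = 1.24 × 0.38115 = 0.47263 kg/m³.

ρ ≈ 0.473 kg/m³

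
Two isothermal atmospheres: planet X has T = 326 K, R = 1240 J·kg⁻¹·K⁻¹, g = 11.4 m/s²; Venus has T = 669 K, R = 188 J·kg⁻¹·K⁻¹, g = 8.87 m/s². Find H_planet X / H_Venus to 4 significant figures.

H = RT/g for each body.
H_planet X = 1240 × 326 / 11.4 = 35460 m.
H_Venus = 188 × 669 / 8.87 = 14179 m.
H_planet X/H_Venus = 35460/14179 = 2.5009.

H_planet X/H_Venus ≈ 2.501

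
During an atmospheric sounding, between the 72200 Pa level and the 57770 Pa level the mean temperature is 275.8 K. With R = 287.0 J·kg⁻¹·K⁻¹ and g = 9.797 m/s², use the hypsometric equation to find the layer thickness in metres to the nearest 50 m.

Δz ≈ 1800 m

Hypsometric equation: Δz = (R T̄/g) ln(P₁/P₂).
R T̄/g = 287.0 × 275.8 / 9.797 = 8079.5 m.
ln(72200/57770) = ln(1.2498) = 0.22298.
Δz = 8079.5 × 0.22298 = 1801.6 m.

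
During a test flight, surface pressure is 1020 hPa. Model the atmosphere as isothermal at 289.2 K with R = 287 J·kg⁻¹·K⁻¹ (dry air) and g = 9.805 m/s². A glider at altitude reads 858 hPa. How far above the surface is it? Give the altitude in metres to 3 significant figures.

Scale height: H = RT/g = 287 × 289.2 / 9.805 = 8465.1 m.
Invert the barometric formula: z = H ln(P₀/P).
P₀/P = 1020/858 = 1.1888; ln(1.1888) = 0.17294.
z = 8465.1 × 0.17294 = 1464.0 m.

z ≈ 1460 m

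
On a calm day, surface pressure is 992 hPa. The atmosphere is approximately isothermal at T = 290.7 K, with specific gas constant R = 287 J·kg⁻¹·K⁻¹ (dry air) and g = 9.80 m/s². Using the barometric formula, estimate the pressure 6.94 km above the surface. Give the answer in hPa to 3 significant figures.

Scale height: H = RT/g = 287 × 290.7 / 9.80 = 8513.4 m.
Barometric formula: P = P₀ exp(−z/H).
z/H = 6940.0/8513.4 = 0.81519; exp(−0.81519) = 0.44256.
P = 992 × 0.44256 = 439.02 hPa.

P ≈ 439 hPa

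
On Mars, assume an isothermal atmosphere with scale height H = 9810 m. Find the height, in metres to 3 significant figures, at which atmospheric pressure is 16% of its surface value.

z ≈ 18000 m

Set P/P₀ = exp(−z/H) = 0.16, so z = −H ln(0.16).
−ln(0.16) = 1.8326; z = 9810.0 × 1.8326 = 17978 m.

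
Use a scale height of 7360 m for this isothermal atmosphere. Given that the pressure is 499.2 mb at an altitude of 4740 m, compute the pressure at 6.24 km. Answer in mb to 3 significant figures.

P ≈ 407 mb

Between two levels, P₂ = P₁ exp(−Δz/H) with Δz = z₂ − z₁.
Δz = 6240.0 − 4740.0 = 1500.0 m; Δz/H = 1500.0/7360.0 = 0.20380.
P₂ = 499.2 × exp(−0.20380) = 499.2 × 0.81563 = 407.16 mb.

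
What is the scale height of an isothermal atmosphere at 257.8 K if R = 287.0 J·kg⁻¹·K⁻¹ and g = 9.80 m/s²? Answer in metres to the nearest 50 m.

The scale height of an isothermal atmosphere is H = RT/g.
H = 287.0 × 257.8 / 9.80 = 73989/9.80 = 7549.9 m.

H ≈ 7550 m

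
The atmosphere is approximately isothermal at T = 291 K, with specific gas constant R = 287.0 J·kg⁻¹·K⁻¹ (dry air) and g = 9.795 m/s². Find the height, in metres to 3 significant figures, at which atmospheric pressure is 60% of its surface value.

Scale height: H = RT/g = 287.0 × 291 / 9.795 = 8526.5 m.
Set P/P₀ = exp(−z/H) = 0.6, so z = −H ln(0.6).
−ln(0.6) = 0.51083; z = 8526.5 × 0.51083 = 4355.6 m.

z ≈ 4360 m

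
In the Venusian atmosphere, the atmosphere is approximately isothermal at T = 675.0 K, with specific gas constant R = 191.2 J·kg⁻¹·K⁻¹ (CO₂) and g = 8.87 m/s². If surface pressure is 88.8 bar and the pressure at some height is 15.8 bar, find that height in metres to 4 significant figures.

z ≈ 25120 m

Scale height: H = RT/g = 191.2 × 675.0 / 8.87 = 14550 m.
Invert the barometric formula: z = H ln(P₀/P).
P₀/P = 88.8/15.8 = 5.6203; ln(5.6203) = 1.7264.
z = 14550 × 1.7264 = 25119 m.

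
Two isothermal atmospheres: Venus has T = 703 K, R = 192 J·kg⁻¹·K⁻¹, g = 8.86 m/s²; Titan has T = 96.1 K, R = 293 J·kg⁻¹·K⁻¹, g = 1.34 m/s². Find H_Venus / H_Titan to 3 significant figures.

H = RT/g for each body.
H_Venus = 192 × 703 / 8.86 = 15234 m.
H_Titan = 293 × 96.1 / 1.34 = 21013 m.
H_Venus/H_Titan = 15234/21013 = 0.72498.

H_Venus/H_Titan ≈ 0.725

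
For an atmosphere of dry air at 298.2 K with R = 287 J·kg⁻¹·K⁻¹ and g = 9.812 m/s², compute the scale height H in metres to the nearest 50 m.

H ≈ 8700 m

The scale height of an isothermal atmosphere is H = RT/g.
H = 287 × 298.2 / 9.812 = 85583/9.812 = 8722.3 m.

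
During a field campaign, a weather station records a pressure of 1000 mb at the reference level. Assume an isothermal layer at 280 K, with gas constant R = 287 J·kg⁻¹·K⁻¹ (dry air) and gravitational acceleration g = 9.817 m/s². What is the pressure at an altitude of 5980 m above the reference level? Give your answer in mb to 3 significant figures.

P ≈ 482 mb

Scale height: H = RT/g = 287 × 280 / 9.817 = 8185.8 m.
Barometric formula: P = P₀ exp(−z/H).
z/H = 5980.0/8185.8 = 0.73053; exp(−0.73053) = 0.48165.
P = 1000 × 0.48165 = 481.65 mb.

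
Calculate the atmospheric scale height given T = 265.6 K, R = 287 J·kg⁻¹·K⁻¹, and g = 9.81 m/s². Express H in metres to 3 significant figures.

The scale height of an isothermal atmosphere is H = RT/g.
H = 287 × 265.6 / 9.81 = 76227/9.81 = 7770.3 m.

H ≈ 7770 m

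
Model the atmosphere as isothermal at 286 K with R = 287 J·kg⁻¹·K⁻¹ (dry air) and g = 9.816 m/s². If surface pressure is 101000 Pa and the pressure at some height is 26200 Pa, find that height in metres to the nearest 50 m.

Scale height: H = RT/g = 287 × 286 / 9.816 = 8362.1 m.
Invert the barometric formula: z = H ln(P₀/P).
P₀/P = 101000/26200 = 3.8550; ln(3.8550) = 1.3494.
z = 8362.1 × 1.3494 = 11284 m.

z ≈ 11300 m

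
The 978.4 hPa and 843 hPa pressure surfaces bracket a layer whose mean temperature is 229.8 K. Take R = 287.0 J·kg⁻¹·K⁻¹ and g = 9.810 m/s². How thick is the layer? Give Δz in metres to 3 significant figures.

Hypsometric equation: Δz = (R T̄/g) ln(P₁/P₂).
R T̄/g = 287.0 × 229.8 / 9.810 = 6723.0 m.
ln(978.4/843) = ln(1.1606) = 0.14894.
Δz = 6723.0 × 0.14894 = 1001.3 m.

Δz ≈ 1000 m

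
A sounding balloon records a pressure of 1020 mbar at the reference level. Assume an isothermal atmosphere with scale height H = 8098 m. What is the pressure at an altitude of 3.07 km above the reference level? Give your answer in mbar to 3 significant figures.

Barometric formula: P = P₀ exp(−z/H).
z/H = 3070.0/8098.0 = 0.37911; exp(−0.37911) = 0.68447.
P = 1020 × 0.68447 = 698.16 mbar.

P ≈ 698 mbar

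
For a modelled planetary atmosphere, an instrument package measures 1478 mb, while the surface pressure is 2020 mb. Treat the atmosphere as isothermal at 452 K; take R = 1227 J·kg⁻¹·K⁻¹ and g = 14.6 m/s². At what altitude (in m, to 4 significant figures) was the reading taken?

Scale height: H = RT/g = 1227 × 452 / 14.6 = 37987 m.
Invert the barometric formula: z = H ln(P₀/P).
P₀/P = 2020/1478 = 1.3667; ln(1.3667) = 0.31240.
z = 37987 × 0.31240 = 11867 m.

z ≈ 11870 m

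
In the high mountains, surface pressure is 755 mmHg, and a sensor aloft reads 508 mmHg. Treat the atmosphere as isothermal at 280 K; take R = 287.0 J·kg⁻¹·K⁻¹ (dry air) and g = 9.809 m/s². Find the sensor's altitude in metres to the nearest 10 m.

Scale height: H = RT/g = 287.0 × 280 / 9.809 = 8192.5 m.
Invert the barometric formula: z = H ln(P₀/P).
P₀/P = 755/508 = 1.4862; ln(1.4862) = 0.39622.
z = 8192.5 × 0.39622 = 3246.0 m.

z ≈ 3250 m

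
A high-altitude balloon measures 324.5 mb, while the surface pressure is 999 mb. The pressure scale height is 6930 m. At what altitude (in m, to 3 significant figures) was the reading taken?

Invert the barometric formula: z = H ln(P₀/P).
P₀/P = 999/324.5 = 3.0786; ln(3.0786) = 1.1245.
z = 6930.0 × 1.1245 = 7792.8 m.

z ≈ 7790 m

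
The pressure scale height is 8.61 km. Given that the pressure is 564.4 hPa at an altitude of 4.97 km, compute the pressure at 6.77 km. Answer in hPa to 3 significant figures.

P ≈ 458 hPa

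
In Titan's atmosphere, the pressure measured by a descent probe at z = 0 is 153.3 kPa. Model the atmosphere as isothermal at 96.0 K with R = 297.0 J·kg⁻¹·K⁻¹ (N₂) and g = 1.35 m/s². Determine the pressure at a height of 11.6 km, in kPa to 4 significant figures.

P ≈ 88.51 kPa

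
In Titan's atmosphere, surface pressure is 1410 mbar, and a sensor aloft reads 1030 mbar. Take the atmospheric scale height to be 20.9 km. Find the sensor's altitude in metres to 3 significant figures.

Invert the barometric formula: z = H ln(P₀/P).
P₀/P = 1410/1030 = 1.3689; ln(1.3689) = 0.31401.
z = 20900 × 0.31401 = 6562.8 m.

z ≈ 6560 m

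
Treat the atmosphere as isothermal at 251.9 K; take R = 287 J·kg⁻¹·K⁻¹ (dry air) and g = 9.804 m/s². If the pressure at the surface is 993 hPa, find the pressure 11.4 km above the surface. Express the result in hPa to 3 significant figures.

P ≈ 212 hPa

Scale height: H = RT/g = 287 × 251.9 / 9.804 = 7374.1 m.
Barometric formula: P = P₀ exp(−z/H).
z/H = 11400/7374.1 = 1.5460; exp(−1.5460) = 0.21310.
P = 993 × 0.21310 = 211.61 hPa.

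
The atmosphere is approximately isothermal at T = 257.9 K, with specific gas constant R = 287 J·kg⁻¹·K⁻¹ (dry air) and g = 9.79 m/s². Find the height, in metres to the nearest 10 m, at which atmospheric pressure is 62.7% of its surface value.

z ≈ 3530 m

Scale height: H = RT/g = 287 × 257.9 / 9.79 = 7560.5 m.
Set P/P₀ = exp(−z/H) = 0.627, so z = −H ln(0.627).
−ln(0.627) = 0.46681; z = 7560.5 × 0.46681 = 3529.3 m.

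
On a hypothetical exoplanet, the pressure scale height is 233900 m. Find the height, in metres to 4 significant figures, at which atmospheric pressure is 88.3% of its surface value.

Set P/P₀ = exp(−z/H) = 0.883, so z = −H ln(0.883).
−ln(0.883) = 0.12443; z = 233900 × 0.12443 = 29104 m.

z ≈ 29100 m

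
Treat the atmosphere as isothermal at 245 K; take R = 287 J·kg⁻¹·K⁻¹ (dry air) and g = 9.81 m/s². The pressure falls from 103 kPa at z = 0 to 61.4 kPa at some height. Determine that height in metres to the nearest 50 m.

z ≈ 3700 m

Scale height: H = RT/g = 287 × 245 / 9.81 = 7167.7 m.
Invert the barometric formula: z = H ln(P₀/P).
P₀/P = 103/61.4 = 1.6775; ln(1.6775) = 0.51730.
z = 7167.7 × 0.51730 = 3707.9 m.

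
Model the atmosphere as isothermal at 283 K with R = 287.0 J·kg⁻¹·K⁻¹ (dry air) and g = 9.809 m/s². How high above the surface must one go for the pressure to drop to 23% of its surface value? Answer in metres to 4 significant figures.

z ≈ 12170 m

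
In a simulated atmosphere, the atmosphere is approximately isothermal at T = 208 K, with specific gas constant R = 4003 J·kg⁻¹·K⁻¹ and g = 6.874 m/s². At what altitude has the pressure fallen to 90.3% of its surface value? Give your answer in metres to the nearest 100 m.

z ≈ 12400 m

Scale height: H = RT/g = 4003 × 208 / 6.874 = 121130 m.
Set P/P₀ = exp(−z/H) = 0.903, so z = −H ln(0.903).
−ln(0.903) = 0.10203; z = 121130 × 0.10203 = 12359 m.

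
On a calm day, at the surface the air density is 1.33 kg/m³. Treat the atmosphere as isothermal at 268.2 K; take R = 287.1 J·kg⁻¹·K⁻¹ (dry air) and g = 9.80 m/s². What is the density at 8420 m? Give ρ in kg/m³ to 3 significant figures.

ρ ≈ 0.455 kg/m³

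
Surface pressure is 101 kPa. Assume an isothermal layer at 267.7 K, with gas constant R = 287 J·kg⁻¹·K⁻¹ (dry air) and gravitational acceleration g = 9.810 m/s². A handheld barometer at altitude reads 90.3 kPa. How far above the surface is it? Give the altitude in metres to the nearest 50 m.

z ≈ 900 m

Scale height: H = RT/g = 287 × 267.7 / 9.810 = 7831.8 m.
Invert the barometric formula: z = H ln(P₀/P).
P₀/P = 101/90.3 = 1.1185; ln(1.1185) = 0.11199.
z = 7831.8 × 0.11199 = 877.08 m.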